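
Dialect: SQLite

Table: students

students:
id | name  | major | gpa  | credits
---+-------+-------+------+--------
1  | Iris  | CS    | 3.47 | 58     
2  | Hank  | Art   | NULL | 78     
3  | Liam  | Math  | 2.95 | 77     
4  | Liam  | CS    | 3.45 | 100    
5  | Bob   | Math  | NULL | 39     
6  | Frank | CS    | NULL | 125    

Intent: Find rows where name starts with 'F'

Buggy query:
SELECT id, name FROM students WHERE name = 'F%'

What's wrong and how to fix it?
Bug: '=' compares the literal string including the % character; pattern matching needs LIKE

Fix: Use LIKE for wildcard pattern matching

Corrected query:
SELECT id, name FROM students WHERE name LIKE 'F%'

Result:
id | name 
---+------
6  | Frank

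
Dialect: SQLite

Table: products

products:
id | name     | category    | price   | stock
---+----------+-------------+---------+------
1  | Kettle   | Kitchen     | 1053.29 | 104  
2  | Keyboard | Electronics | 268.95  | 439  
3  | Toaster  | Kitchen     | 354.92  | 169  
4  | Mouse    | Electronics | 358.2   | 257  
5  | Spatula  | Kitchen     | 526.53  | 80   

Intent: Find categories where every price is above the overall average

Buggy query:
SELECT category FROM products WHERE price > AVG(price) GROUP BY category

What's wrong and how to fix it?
Bug: AVG() is an aggregate; it can't sit directly in WHERE

Fix: Compute the overall average in a scalar subquery and compare each group's MIN against it in HAVING

Corrected query:
SELECT category FROM products GROUP BY category HAVING MIN(price) > (SELECT AVG(price) FROM products)

Result:
(no rows)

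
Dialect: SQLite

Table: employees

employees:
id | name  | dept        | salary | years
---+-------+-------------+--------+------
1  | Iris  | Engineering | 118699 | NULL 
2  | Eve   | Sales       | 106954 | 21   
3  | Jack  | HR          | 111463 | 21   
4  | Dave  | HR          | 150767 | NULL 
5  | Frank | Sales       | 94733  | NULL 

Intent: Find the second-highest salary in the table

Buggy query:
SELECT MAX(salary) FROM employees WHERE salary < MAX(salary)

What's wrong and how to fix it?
Bug: The inner MAX is an aggregate inside WHERE, which is not allowed

Fix: Put the inner MAX in a scalar subquery

Corrected query:
SELECT MAX(salary) FROM employees WHERE salary < (SELECT MAX(salary) FROM employees)

Result:
MAX(salary)
-----------
118699     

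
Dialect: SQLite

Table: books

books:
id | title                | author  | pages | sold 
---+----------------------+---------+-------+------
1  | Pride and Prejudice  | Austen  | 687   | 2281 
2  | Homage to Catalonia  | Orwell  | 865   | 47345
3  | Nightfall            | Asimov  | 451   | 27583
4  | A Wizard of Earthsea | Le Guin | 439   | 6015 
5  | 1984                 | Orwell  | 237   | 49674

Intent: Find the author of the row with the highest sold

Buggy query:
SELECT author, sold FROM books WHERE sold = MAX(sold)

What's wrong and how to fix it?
Bug: MAX(sold) is an aggregate and cannot be used directly in WHERE

Fix: Use a subquery: WHERE sold = (SELECT MAX(sold) FROM books)

Corrected query:
SELECT author, sold FROM books WHERE sold = (SELECT MAX(sold) FROM books)

Result:
author | sold 
-------+------
Orwell | 49674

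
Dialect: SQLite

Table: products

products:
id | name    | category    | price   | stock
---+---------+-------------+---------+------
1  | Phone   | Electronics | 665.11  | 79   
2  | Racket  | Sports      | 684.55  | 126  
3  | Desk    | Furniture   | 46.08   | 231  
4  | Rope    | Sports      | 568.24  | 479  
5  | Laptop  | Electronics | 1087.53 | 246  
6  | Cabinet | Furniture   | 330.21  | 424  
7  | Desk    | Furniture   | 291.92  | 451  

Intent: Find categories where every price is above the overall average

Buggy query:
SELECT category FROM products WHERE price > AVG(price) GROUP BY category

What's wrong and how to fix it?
Bug: WHERE evaluates per row before aggregation, so AVG() is unavailable

Fix: Use a subquery for AVG and a HAVING MIN(...) filter so the condition holds for every row in the group

Corrected query:
SELECT category FROM products GROUP BY category HAVING MIN(price) > (SELECT AVG(price) FROM products)

Result:
category   
-----------
Electronics
Sports     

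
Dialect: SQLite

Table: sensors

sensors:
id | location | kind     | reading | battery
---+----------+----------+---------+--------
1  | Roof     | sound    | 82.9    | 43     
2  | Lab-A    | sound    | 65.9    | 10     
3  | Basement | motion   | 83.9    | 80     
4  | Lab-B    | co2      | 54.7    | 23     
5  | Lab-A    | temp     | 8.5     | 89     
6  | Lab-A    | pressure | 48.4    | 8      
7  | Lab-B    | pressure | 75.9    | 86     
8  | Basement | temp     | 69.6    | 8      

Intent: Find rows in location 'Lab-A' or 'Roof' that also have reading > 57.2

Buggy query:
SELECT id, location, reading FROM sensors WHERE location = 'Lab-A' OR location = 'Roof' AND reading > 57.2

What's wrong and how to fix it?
Bug: AND binds tighter than OR, so this parses as location = 'Lab-A' OR (location = 'Roof' AND reading > 57.2)

Fix: Add parentheses around the OR so the AND applies to both alternatives

Corrected query:
SELECT id, location, reading FROM sensors WHERE (location = 'Lab-A' OR location = 'Roof') AND reading > 57.2

Result:
id | location | reading
---+----------+--------
1  | Roof     | 82.9   
2  | Lab-A    | 65.9   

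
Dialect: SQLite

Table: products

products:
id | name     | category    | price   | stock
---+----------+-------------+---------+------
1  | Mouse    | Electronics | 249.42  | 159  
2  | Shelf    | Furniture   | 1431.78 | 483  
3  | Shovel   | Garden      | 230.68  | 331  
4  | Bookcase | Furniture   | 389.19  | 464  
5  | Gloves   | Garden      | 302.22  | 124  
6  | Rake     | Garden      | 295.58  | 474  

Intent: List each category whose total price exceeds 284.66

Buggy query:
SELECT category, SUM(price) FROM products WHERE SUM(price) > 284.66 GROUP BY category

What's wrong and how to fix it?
Bug: SUM(price) is an aggregate, but WHERE filters rows before aggregation

Fix: Use HAVING (which filters groups after aggregation) instead of WHERE

Corrected query:
SELECT category, SUM(price) FROM products GROUP BY category HAVING SUM(price) > 284.66

Result:
category  | SUM(price)
----------+-----------
Furniture | 1820.97   
Garden    | 828.48    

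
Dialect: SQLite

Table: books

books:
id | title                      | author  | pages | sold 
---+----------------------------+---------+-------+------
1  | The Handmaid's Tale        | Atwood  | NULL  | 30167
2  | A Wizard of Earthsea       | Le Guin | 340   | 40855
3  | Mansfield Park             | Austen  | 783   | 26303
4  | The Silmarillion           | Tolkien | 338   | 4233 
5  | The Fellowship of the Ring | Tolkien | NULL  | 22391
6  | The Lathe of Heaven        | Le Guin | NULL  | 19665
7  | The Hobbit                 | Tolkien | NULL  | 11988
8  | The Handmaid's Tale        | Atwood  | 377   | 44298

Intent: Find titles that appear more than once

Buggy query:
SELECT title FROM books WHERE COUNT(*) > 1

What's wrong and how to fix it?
Bug: COUNT(*) is an aggregate and cannot be used in WHERE

Fix: Group first, then use HAVING for the count condition

Corrected query:
SELECT title FROM books GROUP BY title HAVING COUNT(*) > 1

Result:
title              
-------------------
The Handmaid's Tale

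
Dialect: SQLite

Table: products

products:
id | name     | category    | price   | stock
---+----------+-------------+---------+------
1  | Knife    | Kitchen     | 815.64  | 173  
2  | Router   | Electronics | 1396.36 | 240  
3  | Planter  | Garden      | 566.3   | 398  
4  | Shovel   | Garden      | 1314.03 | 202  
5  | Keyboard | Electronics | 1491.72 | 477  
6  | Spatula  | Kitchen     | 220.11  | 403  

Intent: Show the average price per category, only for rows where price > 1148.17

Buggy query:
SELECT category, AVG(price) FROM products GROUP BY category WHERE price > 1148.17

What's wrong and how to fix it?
Bug: Row-level WHERE must come before GROUP BY in the clause order

Fix: Place WHERE between FROM and GROUP BY

Corrected query:
SELECT category, AVG(price) FROM products WHERE price > 1148.17 GROUP BY category

Result:
category    | AVG(price)
------------+-----------
Electronics | 1444.04   
Garden      | 1314.03   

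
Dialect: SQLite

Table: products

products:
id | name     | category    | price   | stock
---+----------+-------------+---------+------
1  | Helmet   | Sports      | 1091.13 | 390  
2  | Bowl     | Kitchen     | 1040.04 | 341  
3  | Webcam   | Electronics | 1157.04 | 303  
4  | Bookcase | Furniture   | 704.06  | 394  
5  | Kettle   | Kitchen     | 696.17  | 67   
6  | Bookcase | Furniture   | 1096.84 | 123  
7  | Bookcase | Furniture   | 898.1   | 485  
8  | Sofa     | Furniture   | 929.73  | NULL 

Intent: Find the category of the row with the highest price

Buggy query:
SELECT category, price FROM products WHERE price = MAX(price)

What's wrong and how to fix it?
Bug: MAX(price) is an aggregate and cannot be used directly in WHERE

Fix: Wrap MAX in a scalar subquery so WHERE compares against a single value

Corrected query:
SELECT category, price FROM products WHERE price = (SELECT MAX(price) FROM products)

Result:
category    | price  
------------+--------
Electronics | 1157.04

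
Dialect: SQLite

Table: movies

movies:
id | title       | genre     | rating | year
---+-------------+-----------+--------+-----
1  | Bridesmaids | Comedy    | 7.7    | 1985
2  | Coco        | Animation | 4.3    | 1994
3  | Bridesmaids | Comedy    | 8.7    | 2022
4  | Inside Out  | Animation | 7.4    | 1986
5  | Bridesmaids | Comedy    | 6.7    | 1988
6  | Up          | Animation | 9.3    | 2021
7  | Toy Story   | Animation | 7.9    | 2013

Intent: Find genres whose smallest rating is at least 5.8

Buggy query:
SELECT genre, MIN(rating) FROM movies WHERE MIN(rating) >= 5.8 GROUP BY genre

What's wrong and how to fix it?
Bug: Aggregates like MIN are computed per group after WHERE runs

Fix: Use HAVING for the per-group MIN condition

Corrected query:
SELECT genre, MIN(rating) FROM movies GROUP BY genre HAVING MIN(rating) >= 5.8

Result:
genre  | MIN(rating)
-------+------------
Comedy | 6.7        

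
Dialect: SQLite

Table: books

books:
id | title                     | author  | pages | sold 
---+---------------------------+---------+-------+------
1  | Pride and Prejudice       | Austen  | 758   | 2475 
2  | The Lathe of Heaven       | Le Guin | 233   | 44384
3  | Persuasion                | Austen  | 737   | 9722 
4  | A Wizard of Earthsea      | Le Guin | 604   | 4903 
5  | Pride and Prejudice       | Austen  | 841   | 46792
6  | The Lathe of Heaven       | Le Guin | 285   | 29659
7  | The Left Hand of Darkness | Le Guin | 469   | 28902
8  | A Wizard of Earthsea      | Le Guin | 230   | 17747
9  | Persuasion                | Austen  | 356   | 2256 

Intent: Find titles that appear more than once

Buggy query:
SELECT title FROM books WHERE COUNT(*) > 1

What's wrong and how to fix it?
Bug: COUNT(*) is an aggregate and cannot be used in WHERE

Fix: GROUP BY title, then filter groups with HAVING COUNT(*) > 1

Corrected query:
SELECT title FROM books GROUP BY title HAVING COUNT(*) > 1

Result:
title               
--------------------
A Wizard of Earthsea
Persuasion          
Pride and Prejudice 
The Lathe of Heaven 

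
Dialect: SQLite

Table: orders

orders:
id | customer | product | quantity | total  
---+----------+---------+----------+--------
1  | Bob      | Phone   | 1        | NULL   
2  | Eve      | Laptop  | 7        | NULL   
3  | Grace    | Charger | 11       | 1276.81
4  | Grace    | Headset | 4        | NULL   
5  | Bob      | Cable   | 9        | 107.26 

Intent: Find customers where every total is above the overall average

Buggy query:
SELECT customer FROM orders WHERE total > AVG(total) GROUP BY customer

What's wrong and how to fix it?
Bug: AVG() is an aggregate; it can't sit directly in WHERE

Fix: Use a subquery for AVG and a HAVING MIN(...) filter so the condition holds for every row in the group

Corrected query:
SELECT customer FROM orders GROUP BY customer HAVING MIN(total) > (SELECT AVG(total) FROM orders)

Result:
customer
--------
Grace   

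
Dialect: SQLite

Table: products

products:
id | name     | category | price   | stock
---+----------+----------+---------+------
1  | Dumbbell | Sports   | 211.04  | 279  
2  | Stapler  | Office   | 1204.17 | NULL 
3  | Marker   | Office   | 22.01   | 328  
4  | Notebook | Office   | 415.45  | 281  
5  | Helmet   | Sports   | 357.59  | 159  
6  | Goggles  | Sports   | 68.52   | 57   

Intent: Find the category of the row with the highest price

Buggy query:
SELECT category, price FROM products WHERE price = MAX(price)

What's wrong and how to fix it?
Bug: MAX(price) is an aggregate and cannot be used directly in WHERE

Fix: Wrap MAX in a scalar subquery so WHERE compares against a single value

Corrected query:
SELECT category, price FROM products WHERE price = (SELECT MAX(price) FROM products)

Result:
category | price  
---------+--------
Office   | 1204.17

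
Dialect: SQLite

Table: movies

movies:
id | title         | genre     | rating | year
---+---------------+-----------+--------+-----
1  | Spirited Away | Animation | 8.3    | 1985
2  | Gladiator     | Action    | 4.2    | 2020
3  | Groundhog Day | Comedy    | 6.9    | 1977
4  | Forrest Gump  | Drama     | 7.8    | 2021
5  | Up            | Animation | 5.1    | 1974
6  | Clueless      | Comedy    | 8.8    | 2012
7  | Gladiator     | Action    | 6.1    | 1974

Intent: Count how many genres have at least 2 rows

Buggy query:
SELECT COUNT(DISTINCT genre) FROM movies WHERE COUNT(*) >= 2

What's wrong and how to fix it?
Bug: COUNT(*) cannot appear in WHERE; the per-group count doesn't exist yet

Fix: Group first with HAVING COUNT(*) >= 2, then COUNT the resulting groups

Corrected query:
SELECT COUNT(*) FROM (SELECT genre FROM movies GROUP BY genre HAVING COUNT(*) >= 2)

Result:
COUNT(*)
--------
3       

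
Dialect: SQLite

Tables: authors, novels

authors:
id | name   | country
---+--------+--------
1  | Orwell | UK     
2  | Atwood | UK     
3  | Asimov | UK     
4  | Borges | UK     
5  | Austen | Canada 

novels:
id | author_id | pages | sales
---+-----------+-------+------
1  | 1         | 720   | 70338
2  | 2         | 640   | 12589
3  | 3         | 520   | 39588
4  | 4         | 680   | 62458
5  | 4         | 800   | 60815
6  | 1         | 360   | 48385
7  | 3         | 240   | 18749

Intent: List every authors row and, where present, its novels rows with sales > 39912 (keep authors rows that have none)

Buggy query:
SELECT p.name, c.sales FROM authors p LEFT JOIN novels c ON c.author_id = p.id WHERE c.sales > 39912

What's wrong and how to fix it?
Bug: Filtering c.sales in WHERE discards the NULL rows produced by LEFT JOIN, turning it into an inner join

Fix: Move the right-table condition into the ON clause so unmatched parents are kept

Corrected query:
SELECT p.name, c.sales FROM authors p LEFT JOIN novels c ON c.author_id = p.id AND c.sales > 39912

Result:
name   | sales
-------+------
Orwell | 48385
Orwell | 70338
Atwood | NULL 
Asimov | NULL 
Borges | 60815
Borges | 62458
Austen | NULL 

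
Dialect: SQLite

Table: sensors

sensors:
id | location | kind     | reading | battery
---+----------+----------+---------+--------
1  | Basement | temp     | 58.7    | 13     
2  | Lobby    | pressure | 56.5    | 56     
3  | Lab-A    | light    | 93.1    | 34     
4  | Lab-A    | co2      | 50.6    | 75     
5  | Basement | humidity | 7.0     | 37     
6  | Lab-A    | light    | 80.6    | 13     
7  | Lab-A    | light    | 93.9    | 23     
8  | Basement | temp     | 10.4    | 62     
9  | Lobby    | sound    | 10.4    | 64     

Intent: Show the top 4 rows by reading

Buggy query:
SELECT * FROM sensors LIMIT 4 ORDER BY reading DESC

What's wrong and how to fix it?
Bug: ORDER BY cannot follow LIMIT; LIMIT is the final clause

Fix: Sort with ORDER BY, then apply LIMIT

Corrected query:
SELECT * FROM sensors ORDER BY reading DESC LIMIT 4

Result:
id | location | kind  | reading | battery
---+----------+-------+---------+--------
7  | Lab-A    | light | 93.9    | 23     
3  | Lab-A    | light | 93.1    | 34     
6  | Lab-A    | light | 80.6    | 13     
1  | Basement | temp  | 58.7    | 13     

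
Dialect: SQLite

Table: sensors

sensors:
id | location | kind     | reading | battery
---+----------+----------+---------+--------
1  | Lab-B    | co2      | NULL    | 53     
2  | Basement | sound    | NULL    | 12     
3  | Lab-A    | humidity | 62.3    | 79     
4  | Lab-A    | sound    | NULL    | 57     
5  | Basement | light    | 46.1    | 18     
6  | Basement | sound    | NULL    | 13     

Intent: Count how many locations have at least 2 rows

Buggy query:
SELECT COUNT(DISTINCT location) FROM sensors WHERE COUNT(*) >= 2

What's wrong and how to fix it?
Bug: WHERE filters individual rows, not groups, so a group-level COUNT is invalid there

Fix: Use a subquery that GROUPs and filters with HAVING, then count its rows

Corrected query:
SELECT COUNT(*) FROM (SELECT location FROM sensors GROUP BY location HAVING COUNT(*) >= 2)

Result:
COUNT(*)
--------
2       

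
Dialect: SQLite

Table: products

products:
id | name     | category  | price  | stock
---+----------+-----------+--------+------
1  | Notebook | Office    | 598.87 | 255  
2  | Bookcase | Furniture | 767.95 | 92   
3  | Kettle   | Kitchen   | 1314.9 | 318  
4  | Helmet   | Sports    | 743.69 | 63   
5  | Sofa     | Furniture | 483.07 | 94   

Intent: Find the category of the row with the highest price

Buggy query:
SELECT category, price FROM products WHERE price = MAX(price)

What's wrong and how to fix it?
Bug: MAX(price) is an aggregate and cannot be used directly in WHERE

Fix: Wrap MAX in a scalar subquery so WHERE compares against a single value

Corrected query:
SELECT category, price FROM products WHERE price = (SELECT MAX(price) FROM products)

Result:
category | price 
---------+-------
Kitchen  | 1314.9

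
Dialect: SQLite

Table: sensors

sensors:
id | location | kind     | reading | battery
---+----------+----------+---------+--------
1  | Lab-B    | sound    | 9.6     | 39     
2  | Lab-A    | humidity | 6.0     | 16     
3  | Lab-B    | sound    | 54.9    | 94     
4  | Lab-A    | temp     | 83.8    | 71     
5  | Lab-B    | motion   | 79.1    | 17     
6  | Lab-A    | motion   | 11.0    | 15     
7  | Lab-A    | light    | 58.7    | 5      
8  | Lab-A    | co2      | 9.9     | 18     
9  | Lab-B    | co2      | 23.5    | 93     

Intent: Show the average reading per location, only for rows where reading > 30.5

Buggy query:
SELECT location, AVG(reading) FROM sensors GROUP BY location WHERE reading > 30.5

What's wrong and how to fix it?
Bug: Row-level WHERE must come before GROUP BY in the clause order

Fix: Move the WHERE clause before GROUP BY

Corrected query:
SELECT location, AVG(reading) FROM sensors WHERE reading > 30.5 GROUP BY location

Result:
location | AVG(reading)
---------+-------------
Lab-A    | 71.25       
Lab-B    | 67          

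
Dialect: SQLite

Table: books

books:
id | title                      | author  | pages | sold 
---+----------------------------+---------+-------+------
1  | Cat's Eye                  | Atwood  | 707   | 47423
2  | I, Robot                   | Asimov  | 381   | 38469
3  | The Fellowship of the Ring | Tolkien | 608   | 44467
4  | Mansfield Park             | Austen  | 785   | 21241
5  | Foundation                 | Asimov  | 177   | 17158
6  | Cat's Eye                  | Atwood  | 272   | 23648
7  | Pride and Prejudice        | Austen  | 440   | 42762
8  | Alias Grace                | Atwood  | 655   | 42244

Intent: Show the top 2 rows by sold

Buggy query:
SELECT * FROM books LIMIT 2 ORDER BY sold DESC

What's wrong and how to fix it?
Bug: ORDER BY cannot follow LIMIT; LIMIT is the final clause

Fix: Swap the clauses: ORDER BY first, then LIMIT

Corrected query:
SELECT * FROM books ORDER BY sold DESC LIMIT 2

Result:
id | title                      | author  | pages | sold 
---+----------------------------+---------+-------+------
1  | Cat's Eye                  | Atwood  | 707   | 47423
3  | The Fellowship of the Ring | Tolkien | 608   | 44467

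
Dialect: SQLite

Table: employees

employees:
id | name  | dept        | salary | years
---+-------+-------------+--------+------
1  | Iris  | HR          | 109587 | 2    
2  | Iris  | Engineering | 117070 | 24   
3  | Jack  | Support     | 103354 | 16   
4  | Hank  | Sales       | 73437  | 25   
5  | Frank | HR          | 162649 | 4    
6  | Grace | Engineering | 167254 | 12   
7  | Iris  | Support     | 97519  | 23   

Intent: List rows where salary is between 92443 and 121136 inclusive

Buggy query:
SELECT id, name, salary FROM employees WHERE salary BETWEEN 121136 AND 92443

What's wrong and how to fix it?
Bug: BETWEEN expects the lower bound first; with 121136 AND 92443 the range is empty

Fix: Write BETWEEN 92443 AND 121136

Corrected query:
SELECT id, name, salary FROM employees WHERE salary BETWEEN 92443 AND 121136

Result:
id | name | salary
---+------+-------
1  | Iris | 109587
2  | Iris | 117070
3  | Jack | 103354
7  | Iris | 97519 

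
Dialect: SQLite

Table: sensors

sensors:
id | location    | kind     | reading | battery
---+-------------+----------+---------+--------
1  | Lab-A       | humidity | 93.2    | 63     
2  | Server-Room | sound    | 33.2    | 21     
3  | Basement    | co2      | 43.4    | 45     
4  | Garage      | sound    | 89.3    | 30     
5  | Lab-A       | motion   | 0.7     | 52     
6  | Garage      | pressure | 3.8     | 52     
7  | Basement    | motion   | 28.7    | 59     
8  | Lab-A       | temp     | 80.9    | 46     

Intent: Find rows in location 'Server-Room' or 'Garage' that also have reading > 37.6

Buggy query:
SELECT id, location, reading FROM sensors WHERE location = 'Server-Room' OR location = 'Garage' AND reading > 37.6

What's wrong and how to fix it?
Bug: AND binds tighter than OR, so this parses as location = 'Server-Room' OR (location = 'Garage' AND reading > 37.6)

Fix: Group the OR with parentheses (or use IN), then AND the threshold

Corrected query:
SELECT id, location, reading FROM sensors WHERE (location = 'Server-Room' OR location = 'Garage') AND reading > 37.6

Result:
id | location | reading
---+----------+--------
4  | Garage   | 89.3   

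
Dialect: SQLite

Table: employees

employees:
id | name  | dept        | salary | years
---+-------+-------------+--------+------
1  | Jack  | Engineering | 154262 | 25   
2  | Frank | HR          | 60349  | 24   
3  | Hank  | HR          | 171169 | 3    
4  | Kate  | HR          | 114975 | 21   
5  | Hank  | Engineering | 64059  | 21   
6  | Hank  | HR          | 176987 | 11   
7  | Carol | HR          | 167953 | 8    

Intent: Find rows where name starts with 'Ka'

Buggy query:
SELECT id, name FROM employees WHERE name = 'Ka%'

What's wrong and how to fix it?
Bug: '=' compares the literal string including the % character; pattern matching needs LIKE

Fix: Replace '=' with LIKE so 'Ka%' is treated as a pattern

Corrected query:
SELECT id, name FROM employees WHERE name LIKE 'Ka%'

Result:
id | name
---+-----
4  | Kate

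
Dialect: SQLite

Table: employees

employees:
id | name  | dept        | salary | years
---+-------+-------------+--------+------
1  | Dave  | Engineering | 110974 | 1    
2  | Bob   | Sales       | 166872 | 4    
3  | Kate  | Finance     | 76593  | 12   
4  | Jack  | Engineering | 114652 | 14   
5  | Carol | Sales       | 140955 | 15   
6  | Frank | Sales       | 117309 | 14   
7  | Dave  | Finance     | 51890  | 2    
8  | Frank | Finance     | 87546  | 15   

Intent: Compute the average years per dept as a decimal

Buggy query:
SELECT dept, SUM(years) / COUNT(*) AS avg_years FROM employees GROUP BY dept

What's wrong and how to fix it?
Bug: Both operands are integers, so '/' performs integer division and truncates

Fix: Multiply by 1.0 (or CAST to REAL) to force floating-point division

Corrected query:
SELECT dept, SUM(years) * 1.0 / COUNT(*) AS avg_years FROM employees GROUP BY dept

Result:
dept        | avg_years
------------+----------
Engineering | 7.5      
Finance     | 9.666667 
Sales       | 11       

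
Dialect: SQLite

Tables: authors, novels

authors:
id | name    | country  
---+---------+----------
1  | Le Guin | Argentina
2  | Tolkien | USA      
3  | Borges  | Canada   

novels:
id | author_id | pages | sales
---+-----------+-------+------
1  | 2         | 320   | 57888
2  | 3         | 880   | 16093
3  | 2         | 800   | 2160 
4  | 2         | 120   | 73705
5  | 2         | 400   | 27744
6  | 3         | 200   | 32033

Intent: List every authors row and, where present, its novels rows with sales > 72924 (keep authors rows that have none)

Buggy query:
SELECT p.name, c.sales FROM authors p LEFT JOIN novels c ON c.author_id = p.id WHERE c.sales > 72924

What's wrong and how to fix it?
Bug: Filtering c.sales in WHERE discards the NULL rows produced by LEFT JOIN, turning it into an inner join

Fix: Put 'c.sales > 72924' in the JOIN's ON clause instead of WHERE

Corrected query:
SELECT p.name, c.sales FROM authors p LEFT JOIN novels c ON c.author_id = p.id AND c.sales > 72924

Result:
name    | sales
--------+------
Le Guin | NULL 
Tolkien | 73705
Borges  | NULL 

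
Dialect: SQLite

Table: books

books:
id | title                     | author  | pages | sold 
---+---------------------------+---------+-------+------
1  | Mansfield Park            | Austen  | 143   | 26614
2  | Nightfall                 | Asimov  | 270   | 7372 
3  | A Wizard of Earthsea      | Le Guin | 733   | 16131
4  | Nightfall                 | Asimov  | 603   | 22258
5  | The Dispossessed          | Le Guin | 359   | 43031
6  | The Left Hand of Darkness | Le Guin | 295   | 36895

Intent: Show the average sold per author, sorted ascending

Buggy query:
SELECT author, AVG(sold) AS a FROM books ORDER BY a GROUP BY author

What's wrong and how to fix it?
Bug: ORDER BY appears before GROUP BY; SQL clause order requires GROUP BY first

Fix: Reorder: SELECT … FROM … GROUP BY … ORDER BY …

Corrected query:
SELECT author, AVG(sold) AS a FROM books GROUP BY author ORDER BY a

Result:
author  | a    
--------+------
Asimov  | 14815
Austen  | 26614
Le Guin | 32019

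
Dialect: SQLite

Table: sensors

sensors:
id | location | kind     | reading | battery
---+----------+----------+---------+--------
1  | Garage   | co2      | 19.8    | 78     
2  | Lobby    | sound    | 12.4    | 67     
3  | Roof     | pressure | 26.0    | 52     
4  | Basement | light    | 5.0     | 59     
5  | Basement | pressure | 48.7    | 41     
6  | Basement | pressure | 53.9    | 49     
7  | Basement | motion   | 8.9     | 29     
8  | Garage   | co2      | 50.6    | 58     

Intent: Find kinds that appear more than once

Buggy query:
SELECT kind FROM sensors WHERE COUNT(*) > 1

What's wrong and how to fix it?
Bug: COUNT(*) is an aggregate and cannot be used in WHERE

Fix: Group first, then use HAVING for the count condition

Corrected query:
SELECT kind FROM sensors GROUP BY kind HAVING COUNT(*) > 1

Result:
kind    
--------
co2     
pressure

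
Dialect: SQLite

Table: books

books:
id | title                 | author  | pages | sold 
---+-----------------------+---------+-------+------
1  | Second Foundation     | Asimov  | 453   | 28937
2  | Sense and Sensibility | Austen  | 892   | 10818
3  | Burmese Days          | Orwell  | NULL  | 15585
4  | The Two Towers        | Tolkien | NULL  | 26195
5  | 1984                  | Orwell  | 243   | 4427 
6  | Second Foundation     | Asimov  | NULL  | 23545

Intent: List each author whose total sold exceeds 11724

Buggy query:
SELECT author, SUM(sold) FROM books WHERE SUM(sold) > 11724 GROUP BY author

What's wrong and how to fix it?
Bug: Aggregate functions cannot appear in a WHERE clause

Fix: Use HAVING (which filters groups after aggregation) instead of WHERE

Corrected query:
SELECT author, SUM(sold) FROM books GROUP BY author HAVING SUM(sold) > 11724

Result:
author  | SUM(sold)
--------+----------
Asimov  | 52482    
Orwell  | 20012    
Tolkien | 26195    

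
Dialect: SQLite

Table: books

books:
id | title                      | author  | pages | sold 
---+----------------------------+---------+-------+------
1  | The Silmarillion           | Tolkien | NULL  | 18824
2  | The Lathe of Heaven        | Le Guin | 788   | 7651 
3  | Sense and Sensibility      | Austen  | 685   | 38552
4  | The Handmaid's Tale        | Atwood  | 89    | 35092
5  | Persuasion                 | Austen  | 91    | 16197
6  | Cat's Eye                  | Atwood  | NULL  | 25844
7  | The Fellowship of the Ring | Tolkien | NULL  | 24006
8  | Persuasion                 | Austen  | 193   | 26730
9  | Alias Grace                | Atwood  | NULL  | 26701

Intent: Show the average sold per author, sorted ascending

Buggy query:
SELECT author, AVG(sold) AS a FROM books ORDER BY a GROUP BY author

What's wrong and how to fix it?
Bug: ORDER BY appears before GROUP BY; SQL clause order requires GROUP BY first

Fix: Reorder: SELECT … FROM … GROUP BY … ORDER BY …

Corrected query:
SELECT author, AVG(sold) AS a FROM books GROUP BY author ORDER BY a

Result:
author  | a           
--------+-------------
Le Guin | 7651        
Tolkien | 21415       
Austen  | 27159.666667
Atwood  | 29212.333333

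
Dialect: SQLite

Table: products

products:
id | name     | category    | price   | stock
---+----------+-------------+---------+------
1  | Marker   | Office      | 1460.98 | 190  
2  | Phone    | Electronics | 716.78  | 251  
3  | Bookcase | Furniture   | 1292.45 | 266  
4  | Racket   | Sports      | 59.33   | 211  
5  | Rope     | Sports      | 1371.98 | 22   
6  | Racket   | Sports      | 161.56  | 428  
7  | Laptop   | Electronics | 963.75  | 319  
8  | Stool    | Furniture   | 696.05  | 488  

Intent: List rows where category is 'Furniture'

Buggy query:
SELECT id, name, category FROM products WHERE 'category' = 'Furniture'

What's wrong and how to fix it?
Bug: 'category' in single quotes is a string literal, not the column; the comparison is literal-vs-literal and never true

Fix: Reference the column as category without single quotes

Corrected query:
SELECT id, name, category FROM products WHERE category = 'Furniture'

Result:
id | name     | category 
---+----------+----------
3  | Bookcase | Furniture
8  | Stool    | Furniture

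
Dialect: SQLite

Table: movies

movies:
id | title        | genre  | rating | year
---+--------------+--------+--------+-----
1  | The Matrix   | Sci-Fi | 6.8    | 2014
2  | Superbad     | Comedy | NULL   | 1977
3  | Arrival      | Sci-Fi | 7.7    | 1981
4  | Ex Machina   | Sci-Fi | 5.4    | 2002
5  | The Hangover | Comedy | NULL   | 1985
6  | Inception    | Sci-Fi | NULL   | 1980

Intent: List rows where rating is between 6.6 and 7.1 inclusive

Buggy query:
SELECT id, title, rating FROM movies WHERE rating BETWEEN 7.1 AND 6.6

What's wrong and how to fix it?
Bug: The bounds are reversed; BETWEEN a AND b requires a <= b to match anything

Fix: Write BETWEEN 6.6 AND 7.1

Corrected query:
SELECT id, title, rating FROM movies WHERE rating BETWEEN 6.6 AND 7.1

Result:
id | title      | rating
---+------------+-------
1  | The Matrix | 6.8   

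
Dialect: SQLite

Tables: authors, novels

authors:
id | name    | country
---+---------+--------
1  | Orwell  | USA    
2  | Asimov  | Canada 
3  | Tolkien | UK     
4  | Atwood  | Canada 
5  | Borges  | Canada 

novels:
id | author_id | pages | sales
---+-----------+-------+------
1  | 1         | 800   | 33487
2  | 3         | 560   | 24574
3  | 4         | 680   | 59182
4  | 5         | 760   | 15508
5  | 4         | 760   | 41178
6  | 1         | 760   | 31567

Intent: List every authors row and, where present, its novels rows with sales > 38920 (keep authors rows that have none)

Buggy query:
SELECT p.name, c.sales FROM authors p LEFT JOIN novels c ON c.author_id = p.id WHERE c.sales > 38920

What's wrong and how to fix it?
Bug: Filtering c.sales in WHERE discards the NULL rows produced by LEFT JOIN, turning it into an inner join

Fix: Move the right-table condition into the ON clause so unmatched parents are kept

Corrected query:
SELECT p.name, c.sales FROM authors p LEFT JOIN novels c ON c.author_id = p.id AND c.sales > 38920

Result:
name    | sales
--------+------
Orwell  | NULL 
Asimov  | NULL 
Tolkien | NULL 
Atwood  | 41178
Atwood  | 59182
Borges  | NULL 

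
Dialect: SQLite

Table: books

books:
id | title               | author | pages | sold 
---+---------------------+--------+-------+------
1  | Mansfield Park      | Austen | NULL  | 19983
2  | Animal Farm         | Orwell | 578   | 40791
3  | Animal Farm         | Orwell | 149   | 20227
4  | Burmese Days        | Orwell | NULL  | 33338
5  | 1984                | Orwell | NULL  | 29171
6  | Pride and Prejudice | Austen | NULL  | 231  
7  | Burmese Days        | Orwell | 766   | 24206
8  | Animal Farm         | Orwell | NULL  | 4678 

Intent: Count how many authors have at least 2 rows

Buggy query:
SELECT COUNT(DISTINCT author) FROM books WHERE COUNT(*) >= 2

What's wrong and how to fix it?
Bug: WHERE filters individual rows, not groups, so a group-level COUNT is invalid there

Fix: Use a subquery that GROUPs and filters with HAVING, then count its rows

Corrected query:
SELECT COUNT(*) FROM (SELECT author FROM books GROUP BY author HAVING COUNT(*) >= 2)

Result:
COUNT(*)
--------
2       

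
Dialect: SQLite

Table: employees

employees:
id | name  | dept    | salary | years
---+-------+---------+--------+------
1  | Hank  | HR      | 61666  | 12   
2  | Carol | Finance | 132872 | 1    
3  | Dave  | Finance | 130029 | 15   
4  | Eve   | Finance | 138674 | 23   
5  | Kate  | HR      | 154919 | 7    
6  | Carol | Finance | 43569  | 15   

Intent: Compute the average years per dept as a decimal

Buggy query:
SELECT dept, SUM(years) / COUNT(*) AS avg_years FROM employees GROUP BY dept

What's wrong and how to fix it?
Bug: SUM(years) and COUNT(*) are both integers; the division truncates the fractional part

Fix: Multiply by 1.0 (or CAST to REAL) to force floating-point division

Corrected query:
SELECT dept, SUM(years) * 1.0 / COUNT(*) AS avg_years FROM employees GROUP BY dept

Result:
dept    | avg_years
--------+----------
Finance | 13.5     
HR      | 9.5      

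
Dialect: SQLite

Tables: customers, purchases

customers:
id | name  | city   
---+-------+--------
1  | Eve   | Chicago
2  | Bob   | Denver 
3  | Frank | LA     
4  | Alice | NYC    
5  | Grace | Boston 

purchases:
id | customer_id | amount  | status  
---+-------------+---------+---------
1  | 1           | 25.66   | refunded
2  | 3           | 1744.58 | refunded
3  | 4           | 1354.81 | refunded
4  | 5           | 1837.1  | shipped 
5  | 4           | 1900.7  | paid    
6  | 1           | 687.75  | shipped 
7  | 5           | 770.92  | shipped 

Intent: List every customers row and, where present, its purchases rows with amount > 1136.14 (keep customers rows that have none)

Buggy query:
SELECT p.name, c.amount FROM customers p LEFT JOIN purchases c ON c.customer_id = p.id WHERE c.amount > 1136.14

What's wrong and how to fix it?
Bug: Filtering c.amount in WHERE discards the NULL rows produced by LEFT JOIN, turning it into an inner join

Fix: Move the right-table condition into the ON clause so unmatched parents are kept

Corrected query:
SELECT p.name, c.amount FROM customers p LEFT JOIN purchases c ON c.customer_id = p.id AND c.amount > 1136.14

Result:
name  | amount 
------+--------
Eve   | NULL   
Bob   | NULL   
Frank | 1744.58
Alice | 1354.81
Alice | 1900.7 
Grace | 1837.1 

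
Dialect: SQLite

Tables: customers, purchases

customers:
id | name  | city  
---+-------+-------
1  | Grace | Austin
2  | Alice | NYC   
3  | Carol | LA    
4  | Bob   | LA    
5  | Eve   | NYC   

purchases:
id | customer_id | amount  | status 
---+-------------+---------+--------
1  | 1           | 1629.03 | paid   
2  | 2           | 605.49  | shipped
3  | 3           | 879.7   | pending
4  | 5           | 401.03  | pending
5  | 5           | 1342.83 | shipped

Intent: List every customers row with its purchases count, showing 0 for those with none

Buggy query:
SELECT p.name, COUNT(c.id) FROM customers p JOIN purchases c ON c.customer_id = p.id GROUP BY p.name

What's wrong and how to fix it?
Bug: An inner join excludes parents with zero children

Fix: Use LEFT JOIN so parents without children still appear (COUNT(c.id) gives 0)

Corrected query:
SELECT p.name, COUNT(c.id) FROM customers p LEFT JOIN purchases c ON c.customer_id = p.id GROUP BY p.name

Result:
name  | COUNT(c.id)
------+------------
Alice | 1          
Bob   | 0          
Carol | 1          
Eve   | 2          
Grace | 1          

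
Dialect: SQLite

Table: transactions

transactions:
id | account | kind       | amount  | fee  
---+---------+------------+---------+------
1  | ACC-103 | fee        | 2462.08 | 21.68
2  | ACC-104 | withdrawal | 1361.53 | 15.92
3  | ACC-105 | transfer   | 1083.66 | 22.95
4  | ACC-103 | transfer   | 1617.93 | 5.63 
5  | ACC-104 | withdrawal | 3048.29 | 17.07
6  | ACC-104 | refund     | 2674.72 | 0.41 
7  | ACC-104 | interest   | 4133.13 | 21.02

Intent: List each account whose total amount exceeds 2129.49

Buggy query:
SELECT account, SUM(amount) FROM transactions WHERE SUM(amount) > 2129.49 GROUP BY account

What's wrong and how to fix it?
Bug: SUM(amount) is an aggregate, but WHERE filters rows before aggregation

Fix: Use HAVING (which filters groups after aggregation) instead of WHERE

Corrected query:
SELECT account, SUM(amount) FROM transactions GROUP BY account HAVING SUM(amount) > 2129.49

Result:
account | SUM(amount)
--------+------------
ACC-103 | 4080.01    
ACC-104 | 11217.67   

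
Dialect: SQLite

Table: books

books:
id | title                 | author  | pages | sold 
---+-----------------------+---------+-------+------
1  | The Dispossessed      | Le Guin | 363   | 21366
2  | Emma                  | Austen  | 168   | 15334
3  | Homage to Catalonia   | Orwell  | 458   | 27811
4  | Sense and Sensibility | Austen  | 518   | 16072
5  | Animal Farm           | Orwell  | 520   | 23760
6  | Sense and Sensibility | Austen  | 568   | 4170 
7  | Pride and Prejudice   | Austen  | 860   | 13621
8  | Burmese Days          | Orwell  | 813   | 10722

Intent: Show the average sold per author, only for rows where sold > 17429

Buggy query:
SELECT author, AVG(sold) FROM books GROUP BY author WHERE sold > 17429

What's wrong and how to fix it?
Bug: WHERE cannot follow GROUP BY

Fix: Place WHERE between FROM and GROUP BY

Corrected query:
SELECT author, AVG(sold) FROM books WHERE sold > 17429 GROUP BY author

Result:
author  | AVG(sold)
--------+----------
Le Guin | 21366    
Orwell  | 25785.5  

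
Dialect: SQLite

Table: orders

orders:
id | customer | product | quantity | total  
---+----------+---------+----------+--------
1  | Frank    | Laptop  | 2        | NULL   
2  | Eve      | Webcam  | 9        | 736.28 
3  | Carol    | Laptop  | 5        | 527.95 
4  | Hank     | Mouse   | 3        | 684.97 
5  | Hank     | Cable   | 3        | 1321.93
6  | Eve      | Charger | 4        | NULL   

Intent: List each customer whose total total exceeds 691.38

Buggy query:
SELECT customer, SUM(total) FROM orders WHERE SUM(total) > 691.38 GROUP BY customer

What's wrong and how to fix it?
Bug: Aggregate functions cannot appear in a WHERE clause

Fix: Use HAVING (which filters groups after aggregation) instead of WHERE

Corrected query:
SELECT customer, SUM(total) FROM orders GROUP BY customer HAVING SUM(total) > 691.38

Result:
customer | SUM(total)
---------+-----------
Eve      | 736.28    
Hank     | 2006.9    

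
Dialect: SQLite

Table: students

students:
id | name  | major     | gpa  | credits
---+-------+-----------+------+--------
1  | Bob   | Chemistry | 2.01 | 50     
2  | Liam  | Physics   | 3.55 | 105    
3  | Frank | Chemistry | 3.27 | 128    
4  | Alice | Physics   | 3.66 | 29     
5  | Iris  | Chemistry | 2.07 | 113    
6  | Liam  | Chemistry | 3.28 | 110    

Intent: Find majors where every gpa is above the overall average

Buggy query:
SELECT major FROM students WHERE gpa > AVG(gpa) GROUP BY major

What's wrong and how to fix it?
Bug: WHERE evaluates per row before aggregation, so AVG() is unavailable

Fix: Use a subquery for AVG and a HAVING MIN(...) filter so the condition holds for every row in the group

Corrected query:
SELECT major FROM students GROUP BY major HAVING MIN(gpa) > (SELECT AVG(gpa) FROM students)

Result:
major  
-------
Physics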